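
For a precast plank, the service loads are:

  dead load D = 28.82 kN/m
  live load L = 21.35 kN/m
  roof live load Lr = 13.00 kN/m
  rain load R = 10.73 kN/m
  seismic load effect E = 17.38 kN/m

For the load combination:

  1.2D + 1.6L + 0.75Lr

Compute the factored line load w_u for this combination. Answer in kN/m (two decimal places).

78.49 kN/m

1.2(28.82) + 1.6(21.35) + 0.75(13.00) = 78.49
w_u = 78.49 kN/m.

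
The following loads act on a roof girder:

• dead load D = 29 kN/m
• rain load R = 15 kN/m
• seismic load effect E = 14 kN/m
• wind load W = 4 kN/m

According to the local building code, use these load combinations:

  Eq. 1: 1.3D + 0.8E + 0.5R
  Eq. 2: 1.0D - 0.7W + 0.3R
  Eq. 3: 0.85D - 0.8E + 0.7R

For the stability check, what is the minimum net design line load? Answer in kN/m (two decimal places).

Eq. 1: 1.3(29) + 0.8(14) + 0.5(15) = 56.40
Eq. 2: 1.0(29) - 0.7(4) + 0.3(15) = 30.70
Eq. 3: 0.85(29) - 0.8(14) + 0.7(15) = 23.95
Combination 3 gives the minimum: 23.95 kN/m.

23.95 kN/m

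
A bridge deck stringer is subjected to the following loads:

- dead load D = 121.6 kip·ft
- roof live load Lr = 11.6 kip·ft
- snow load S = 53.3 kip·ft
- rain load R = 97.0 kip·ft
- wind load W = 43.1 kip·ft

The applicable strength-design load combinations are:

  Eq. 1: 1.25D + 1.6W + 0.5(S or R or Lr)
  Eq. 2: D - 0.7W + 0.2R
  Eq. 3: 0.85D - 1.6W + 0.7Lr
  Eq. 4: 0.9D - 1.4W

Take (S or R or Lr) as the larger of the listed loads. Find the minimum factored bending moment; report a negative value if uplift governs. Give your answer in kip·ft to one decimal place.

(S or R or Lr) → R = 97.0 kip·ft.
Eq. 1: 1.25(121.6) + 1.6(43.1) + 0.5(97.0) = 269.5
Eq. 2: 1.0(121.6) - 0.7(43.1) + 0.2(97.0) = 110.8
Eq. 3: 0.85(121.6) - 1.6(43.1) + 0.7(11.6) = 42.5
Eq. 4: 0.9(121.6) - 1.4(43.1) = 49.1
Combination 3 gives the minimum: 42.5 kip·ft.

42.5 kip·ft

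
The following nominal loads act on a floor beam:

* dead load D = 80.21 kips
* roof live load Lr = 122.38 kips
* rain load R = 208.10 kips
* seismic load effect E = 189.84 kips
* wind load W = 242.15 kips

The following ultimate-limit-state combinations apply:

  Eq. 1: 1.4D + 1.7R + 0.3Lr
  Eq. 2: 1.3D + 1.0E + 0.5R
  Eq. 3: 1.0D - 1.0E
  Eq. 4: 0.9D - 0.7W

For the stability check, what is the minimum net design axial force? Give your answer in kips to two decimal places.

Eq. 1: 1.4(80.21) + 1.7(208.10) + 0.3(122.38) = 502.78
Eq. 2: 1.3(80.21) + 1.0(189.84) + 0.5(208.10) = 104.27 + 189.84 + 104.05 = 398.16
Eq. 3: 1.0(80.21) - 1.0(189.84) = 80.21 - 189.84 = -109.63
Eq. 4: 0.9(80.21) - 0.7(242.15) = 72.19 - 169.51 = -97.32
Combination 3 gives the minimum: -109.63 kips.

-109.63 kips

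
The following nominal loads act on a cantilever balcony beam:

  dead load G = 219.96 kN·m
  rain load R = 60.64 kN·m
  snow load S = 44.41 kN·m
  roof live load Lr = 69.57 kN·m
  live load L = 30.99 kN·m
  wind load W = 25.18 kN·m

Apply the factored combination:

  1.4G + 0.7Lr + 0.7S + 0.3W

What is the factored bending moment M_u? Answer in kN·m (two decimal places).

1.4(219.96) + 0.7(69.57) + 0.7(44.41) + 0.3(25.18) = 307.94 + 48.70 + 31.09 + 7.55 = 395.28
M_u = 395.28 kN·m.

395.28 kN·m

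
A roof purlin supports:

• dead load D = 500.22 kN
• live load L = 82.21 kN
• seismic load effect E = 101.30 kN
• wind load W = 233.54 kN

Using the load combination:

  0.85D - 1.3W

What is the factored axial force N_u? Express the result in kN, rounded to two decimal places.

0.85(500.22) - 1.3(233.54) = 425.19 - 303.60 = 121.59
N_u = 121.59 kN.

121.59 kN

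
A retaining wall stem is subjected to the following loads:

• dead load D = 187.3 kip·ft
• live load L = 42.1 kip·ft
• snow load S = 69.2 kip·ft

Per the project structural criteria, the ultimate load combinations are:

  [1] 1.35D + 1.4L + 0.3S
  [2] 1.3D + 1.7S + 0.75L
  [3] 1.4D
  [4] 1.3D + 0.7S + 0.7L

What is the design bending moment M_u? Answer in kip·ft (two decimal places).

[1] 1.35(187.3) + 1.4(42.1) + 0.3(69.2) = 252.86 + 58.94 + 20.76 = 332.56
[2] 1.3(187.3) + 1.7(69.2) + 0.75(42.1) = 243.49 + 117.64 + 31.58 = 392.71
[3] 1.4(187.3) = 262.22
[4] 1.3(187.3) + 0.7(69.2) + 0.7(42.1) = 243.49 + 48.44 + 29.47 = 321.40
Maximum is from combination 2.

392.71 kip·ft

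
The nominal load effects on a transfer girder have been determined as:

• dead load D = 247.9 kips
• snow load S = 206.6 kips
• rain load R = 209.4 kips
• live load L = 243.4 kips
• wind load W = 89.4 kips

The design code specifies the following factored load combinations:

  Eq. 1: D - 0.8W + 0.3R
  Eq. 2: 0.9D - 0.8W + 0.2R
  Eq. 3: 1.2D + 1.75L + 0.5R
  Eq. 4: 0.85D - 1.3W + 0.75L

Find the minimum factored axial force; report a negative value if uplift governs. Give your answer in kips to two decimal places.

Eq. 1: 1.0(247.9) - 0.8(89.4) + 0.3(209.4) = 239.20
Eq. 2: 0.9(247.9) - 0.8(89.4) + 0.2(209.4) = 193.47
Eq. 3: 1.2(247.9) + 1.75(243.4) + 0.5(209.4) = 828.13
Eq. 4: 0.85(247.9) - 1.3(89.4) + 0.75(243.4) = 277.05
Combination 2 gives the minimum: 193.47 kips.

193.47 kips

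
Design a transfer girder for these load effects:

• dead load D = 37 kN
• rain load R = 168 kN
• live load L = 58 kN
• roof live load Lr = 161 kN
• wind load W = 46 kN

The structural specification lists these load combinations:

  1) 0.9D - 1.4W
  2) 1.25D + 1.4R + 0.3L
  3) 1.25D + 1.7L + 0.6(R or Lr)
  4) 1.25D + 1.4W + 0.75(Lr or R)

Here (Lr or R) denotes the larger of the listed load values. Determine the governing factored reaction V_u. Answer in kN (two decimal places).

298.85 kN

(R or Lr) → R = 168 kN; (Lr or R) → R = 168 kN.
1) 0.9(37) - 1.4(46) = -31.10
2) 1.25(37) + 1.4(168) + 0.3(58) = 298.85
3) 1.25(37) + 1.7(58) + 0.6(168) = 245.65
4) 1.25(37) + 1.4(46) + 0.75(168) = 236.65
Combination 2 governs: V_u = 298.85 kN.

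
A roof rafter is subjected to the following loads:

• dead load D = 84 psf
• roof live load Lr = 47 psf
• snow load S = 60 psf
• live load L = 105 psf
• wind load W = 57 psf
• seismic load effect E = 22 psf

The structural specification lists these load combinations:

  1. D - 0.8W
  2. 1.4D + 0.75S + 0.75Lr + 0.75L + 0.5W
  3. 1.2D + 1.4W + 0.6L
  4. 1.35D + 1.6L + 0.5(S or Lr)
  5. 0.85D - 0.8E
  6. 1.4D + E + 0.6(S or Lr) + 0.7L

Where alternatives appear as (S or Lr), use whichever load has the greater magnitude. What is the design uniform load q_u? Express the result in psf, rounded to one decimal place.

311.4 psf

(S or Lr) → S = 60 psf.
1. 1.0(84) - 0.8(57) = 84.0 - 45.6 = 38.4
2. 1.4(84) + 0.75(60) + 0.75(47) + 0.75(105) + 0.5(57) = 305.1
3. 1.2(84) + 1.4(57) + 0.6(105) = 100.8 + 79.8 + 63.0 = 243.6
4. 1.35(84) + 1.6(105) + 0.5(60) = 113.4 + 168.0 + 30.0 = 311.4
5. 0.85(84) - 0.8(22) = 71.4 - 17.6 = 53.8
6. 1.4(84) + 1.0(22) + 0.6(60) + 0.7(105) = 117.6 + 22.0 + 36.0 + 73.5 = 249.1
Combination 4 governs: q_u = 311.4 psf.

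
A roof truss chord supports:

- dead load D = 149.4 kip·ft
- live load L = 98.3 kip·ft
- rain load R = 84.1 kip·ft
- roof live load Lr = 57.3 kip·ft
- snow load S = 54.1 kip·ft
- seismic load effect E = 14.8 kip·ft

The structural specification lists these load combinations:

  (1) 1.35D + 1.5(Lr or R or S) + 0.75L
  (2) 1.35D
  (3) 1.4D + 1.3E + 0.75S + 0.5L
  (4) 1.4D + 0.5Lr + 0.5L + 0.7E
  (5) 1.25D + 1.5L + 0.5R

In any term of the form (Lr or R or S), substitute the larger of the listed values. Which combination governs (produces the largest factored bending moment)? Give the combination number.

Combination 1

(Lr or R or S) → R = 84.1 kip·ft.
(1) 1.35(149.4) + 1.5(84.1) + 0.75(98.3) = 201.7 + 126.2 + 73.7 = 401.6
(2) 1.35(149.4) = 201.7
(3) 1.4(149.4) + 1.3(14.8) + 0.75(54.1) + 0.5(98.3) = 318.1
(4) 1.4(149.4) + 0.5(57.3) + 0.5(98.3) + 0.7(14.8) = 297.3
(5) 1.25(149.4) + 1.5(98.3) + 0.5(84.1) = 376.3
The largest value is 401.6 kip·ft from combination 1.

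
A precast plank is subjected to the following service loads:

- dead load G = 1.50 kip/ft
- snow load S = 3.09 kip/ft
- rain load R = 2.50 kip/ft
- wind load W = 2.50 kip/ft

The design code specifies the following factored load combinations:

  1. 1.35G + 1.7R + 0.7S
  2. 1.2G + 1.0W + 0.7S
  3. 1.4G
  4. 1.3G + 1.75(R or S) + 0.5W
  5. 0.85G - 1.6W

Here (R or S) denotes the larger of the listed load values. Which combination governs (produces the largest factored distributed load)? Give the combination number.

(R or S) → S = 3.09 kip/ft.
1. 1.35(1.50) + 1.7(2.50) + 0.7(3.09) = 2.03 + 4.25 + 2.16 = 8.44
2. 1.2(1.50) + 1.0(2.50) + 0.7(3.09) = 1.80 + 2.50 + 2.16 = 6.46
3. 1.4(1.50) = 2.10
4. 1.3(1.50) + 1.75(3.09) + 0.5(2.50) = 1.95 + 5.41 + 1.25 = 8.61
5. 0.85(1.50) - 1.6(2.50) = -2.73
The largest value is 8.61 kip/ft from combination 4.

Combination 4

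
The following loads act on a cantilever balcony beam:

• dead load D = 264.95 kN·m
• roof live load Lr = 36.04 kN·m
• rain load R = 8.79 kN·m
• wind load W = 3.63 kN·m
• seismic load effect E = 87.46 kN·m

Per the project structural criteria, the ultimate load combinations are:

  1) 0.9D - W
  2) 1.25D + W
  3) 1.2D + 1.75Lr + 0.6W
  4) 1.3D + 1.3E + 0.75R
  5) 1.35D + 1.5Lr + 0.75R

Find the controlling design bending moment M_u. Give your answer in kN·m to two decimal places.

464.73 kN·m

1) 0.9(264.95) - 1.0(3.63) = 238.46 - 3.63 = 234.83
2) 1.25(264.95) + 1.0(3.63) = 331.19 + 3.63 = 334.82
3) 1.2(264.95) + 1.75(36.04) + 0.6(3.63) = 317.94 + 63.07 + 2.18 = 383.19
4) 1.3(264.95) + 1.3(87.46) + 0.75(8.79) = 344.44 + 113.70 + 6.59 = 464.73
5) 1.35(264.95) + 1.5(36.04) + 0.75(8.79) = 418.34
Combination 4 governs: M_u = 464.73 kN·m.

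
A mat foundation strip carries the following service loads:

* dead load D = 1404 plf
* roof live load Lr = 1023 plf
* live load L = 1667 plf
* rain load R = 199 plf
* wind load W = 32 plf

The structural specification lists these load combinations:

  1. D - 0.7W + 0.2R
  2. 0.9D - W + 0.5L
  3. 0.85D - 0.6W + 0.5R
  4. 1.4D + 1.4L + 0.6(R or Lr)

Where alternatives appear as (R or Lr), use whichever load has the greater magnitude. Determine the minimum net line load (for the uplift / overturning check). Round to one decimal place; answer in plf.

(R or Lr) → Lr = 1023 plf.
1. 1.0(1404) - 0.7(32) + 0.2(199) = 1404.0 - 22.4 + 39.8 = 1421.4
2. 0.9(1404) - 1.0(32) + 0.5(1667) = 1263.6 - 32.0 + 833.5 = 2065.1
3. 0.85(1404) - 0.6(32) + 0.5(199) = 1193.4 - 19.2 + 99.5 = 1273.7
4. 1.4(1404) + 1.4(1667) + 0.6(1023) = 1965.6 + 2333.8 + 613.8 = 4913.2
Combination 3 gives the minimum: 1273.7 plf.

1273.7 plf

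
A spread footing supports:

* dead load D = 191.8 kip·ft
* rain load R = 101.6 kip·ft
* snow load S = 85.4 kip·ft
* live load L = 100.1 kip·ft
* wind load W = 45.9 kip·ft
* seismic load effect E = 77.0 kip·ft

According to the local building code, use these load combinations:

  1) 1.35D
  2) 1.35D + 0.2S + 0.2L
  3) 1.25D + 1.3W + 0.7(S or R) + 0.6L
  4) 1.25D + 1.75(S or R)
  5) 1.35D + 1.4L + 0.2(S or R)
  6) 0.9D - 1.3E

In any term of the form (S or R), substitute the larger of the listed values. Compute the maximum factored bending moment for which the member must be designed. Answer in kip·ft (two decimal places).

(S or R) → R = 101.6 kip·ft.
1) 1.35(191.8) = 258.93
2) 1.35(191.8) + 0.2(85.4) + 0.2(100.1) = 258.93 + 17.08 + 20.02 = 296.03
3) 1.25(191.8) + 1.3(45.9) + 0.7(101.6) + 0.6(100.1) = 239.75 + 59.67 + 71.12 + 60.06 = 430.60
4) 1.25(191.8) + 1.75(101.6) = 239.75 + 177.80 = 417.55
5) 1.35(191.8) + 1.4(100.1) + 0.2(101.6) = 258.93 + 140.14 + 20.32 = 419.39
6) 0.9(191.8) - 1.3(77.0) = 172.62 - 100.10 = 72.52
Combination 3 governs: M_u = 430.60 kip·ft.

430.60 kip·ft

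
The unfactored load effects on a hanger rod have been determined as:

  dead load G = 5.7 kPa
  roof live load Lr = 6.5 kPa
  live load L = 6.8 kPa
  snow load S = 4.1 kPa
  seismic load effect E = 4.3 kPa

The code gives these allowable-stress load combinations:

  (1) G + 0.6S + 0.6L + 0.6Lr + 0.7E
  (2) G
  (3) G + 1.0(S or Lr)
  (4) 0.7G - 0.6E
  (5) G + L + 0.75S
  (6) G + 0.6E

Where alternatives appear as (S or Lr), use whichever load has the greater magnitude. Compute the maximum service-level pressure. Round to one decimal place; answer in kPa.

19.2 kPa

(S or Lr) → Lr = 6.5 kPa.
(1) 1.0(5.7) + 0.6(4.1) + 0.6(6.8) + 0.6(6.5) + 0.7(4.3) = 5.7 + 2.5 + 4.1 + 3.9 + 3.0 = 19.2
(2) 1.0(5.7) = 5.7
(3) 1.0(5.7) + 1.0(6.5) = 5.7 + 6.5 = 12.2
(4) 0.7(5.7) - 0.6(4.3) = 4.0 - 2.6 = 1.4
(5) 1.0(5.7) + 1.0(6.8) + 0.75(4.1) = 5.7 + 6.8 + 3.1 = 15.6
(6) 1.0(5.7) + 0.6(4.3) = 5.7 + 2.6 = 8.3
The controlling combination is 1, giving 19.2 kPa.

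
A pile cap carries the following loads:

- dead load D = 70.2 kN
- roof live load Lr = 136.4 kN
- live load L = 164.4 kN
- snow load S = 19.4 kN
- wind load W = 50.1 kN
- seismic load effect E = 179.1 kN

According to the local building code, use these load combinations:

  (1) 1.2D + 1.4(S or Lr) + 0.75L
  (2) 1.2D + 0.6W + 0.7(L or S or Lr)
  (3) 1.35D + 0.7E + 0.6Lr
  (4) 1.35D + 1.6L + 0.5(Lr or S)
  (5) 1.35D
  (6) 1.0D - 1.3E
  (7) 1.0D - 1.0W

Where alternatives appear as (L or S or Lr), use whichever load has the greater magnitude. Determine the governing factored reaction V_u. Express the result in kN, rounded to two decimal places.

(S or Lr) → Lr = 136.4 kN; (L or S or Lr) → L = 164.4 kN; (Lr or S) → Lr = 136.4 kN.
(1) 1.2(70.2) + 1.4(136.4) + 0.75(164.4) = 84.24 + 190.96 + 123.30 = 398.50
(2) 1.2(70.2) + 0.6(50.1) + 0.7(164.4) = 84.24 + 30.06 + 115.08 = 229.38
(3) 1.35(70.2) + 0.7(179.1) + 0.6(136.4) = 94.77 + 125.37 + 81.84 = 301.98
(4) 1.35(70.2) + 1.6(164.4) + 0.5(136.4) = 94.77 + 263.04 + 68.20 = 426.01
(5) 1.35(70.2) = 94.77
(6) 1.0(70.2) - 1.3(179.1) = 70.20 - 232.83 = -162.63
(7) 1.0(70.2) - 1.0(50.1) = 70.20 - 50.10 = 20.10
Combination 4 governs: V_u = 426.01 kN.

426.01 kN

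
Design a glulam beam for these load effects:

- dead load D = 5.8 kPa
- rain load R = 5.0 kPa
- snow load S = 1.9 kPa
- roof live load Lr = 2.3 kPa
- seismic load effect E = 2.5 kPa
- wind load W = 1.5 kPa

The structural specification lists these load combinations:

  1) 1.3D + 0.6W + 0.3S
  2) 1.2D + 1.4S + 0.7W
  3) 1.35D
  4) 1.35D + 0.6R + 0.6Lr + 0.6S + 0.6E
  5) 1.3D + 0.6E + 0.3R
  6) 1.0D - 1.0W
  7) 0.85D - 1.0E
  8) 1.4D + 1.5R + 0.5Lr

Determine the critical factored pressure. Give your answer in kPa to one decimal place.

1) 1.3(5.8) + 0.6(1.5) + 0.3(1.9) = 9.0
2) 1.2(5.8) + 1.4(1.9) + 0.7(1.5) = 10.7
3) 1.35(5.8) = 7.8
4) 1.35(5.8) + 0.6(5.0) + 0.6(2.3) + 0.6(1.9) + 0.6(2.5) = 14.9
5) 1.3(5.8) + 0.6(2.5) + 0.3(5.0) = 10.5
6) 1.0(5.8) - 1.0(1.5) = 4.3
7) 0.85(5.8) - 1.0(2.5) = 2.4
8) 1.4(5.8) + 1.5(5.0) + 0.5(2.3) = 16.8
Combination 8 governs: p_u = 16.8 kPa.

16.8 kPa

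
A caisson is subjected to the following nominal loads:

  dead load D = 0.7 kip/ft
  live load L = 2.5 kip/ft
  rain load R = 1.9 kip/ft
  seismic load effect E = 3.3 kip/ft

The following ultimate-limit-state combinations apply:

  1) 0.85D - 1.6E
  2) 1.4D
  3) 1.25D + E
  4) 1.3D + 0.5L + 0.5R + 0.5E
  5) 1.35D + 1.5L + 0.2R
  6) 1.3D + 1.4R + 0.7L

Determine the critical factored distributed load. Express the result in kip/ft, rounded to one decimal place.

1) 0.85(0.7) - 1.6(3.3) = -4.7
2) 1.4(0.7) = 1.0
3) 1.25(0.7) + 1.0(3.3) = 4.2
4) 1.3(0.7) + 0.5(2.5) + 0.5(1.9) + 0.5(3.3) = 4.8
5) 1.35(0.7) + 1.5(2.5) + 0.2(1.9) = 5.1
6) 1.3(0.7) + 1.4(1.9) + 0.7(2.5) = 5.3
The controlling combination is 6, giving 5.3 kip/ft.

5.3 kip/ft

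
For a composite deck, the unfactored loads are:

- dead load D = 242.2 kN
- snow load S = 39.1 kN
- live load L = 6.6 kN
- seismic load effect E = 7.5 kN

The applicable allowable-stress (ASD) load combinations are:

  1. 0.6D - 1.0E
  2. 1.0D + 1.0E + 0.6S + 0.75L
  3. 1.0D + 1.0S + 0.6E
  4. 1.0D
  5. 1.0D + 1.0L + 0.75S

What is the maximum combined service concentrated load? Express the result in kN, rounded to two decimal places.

285.80 kN

1. 0.6(242.2) - 1.0(7.5) = 145.32 - 7.50 = 137.82
2. 1.0(242.2) + 1.0(7.5) + 0.6(39.1) + 0.75(6.6) = 242.20 + 7.50 + 23.46 + 4.95 = 278.11
3. 1.0(242.2) + 1.0(39.1) + 0.6(7.5) = 242.20 + 39.10 + 4.50 = 285.80
4. 1.0(242.2) = 242.20
5. 1.0(242.2) + 1.0(6.6) + 0.75(39.1) = 242.20 + 6.60 + 29.33 = 278.13
The controlling combination is 3, giving 285.80 kN.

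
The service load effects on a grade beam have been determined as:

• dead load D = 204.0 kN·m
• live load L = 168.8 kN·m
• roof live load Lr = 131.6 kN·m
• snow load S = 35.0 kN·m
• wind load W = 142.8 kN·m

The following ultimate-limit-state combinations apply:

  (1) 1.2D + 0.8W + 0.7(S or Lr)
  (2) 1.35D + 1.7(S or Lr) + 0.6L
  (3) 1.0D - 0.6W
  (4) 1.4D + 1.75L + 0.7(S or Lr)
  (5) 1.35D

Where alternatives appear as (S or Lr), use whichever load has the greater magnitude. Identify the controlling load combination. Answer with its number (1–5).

(S or Lr) → Lr = 131.6 kN·m.
(1) 1.2(204.0) + 0.8(142.8) + 0.7(131.6) = 451.2
(2) 1.35(204.0) + 1.7(131.6) + 0.6(168.8) = 600.4
(3) 1.0(204.0) - 0.6(142.8) = 118.3
(4) 1.4(204.0) + 1.75(168.8) + 0.7(131.6) = 673.1
(5) 1.35(204.0) = 275.4
The largest value is 673.1 kN·m from combination 4.

Combination 4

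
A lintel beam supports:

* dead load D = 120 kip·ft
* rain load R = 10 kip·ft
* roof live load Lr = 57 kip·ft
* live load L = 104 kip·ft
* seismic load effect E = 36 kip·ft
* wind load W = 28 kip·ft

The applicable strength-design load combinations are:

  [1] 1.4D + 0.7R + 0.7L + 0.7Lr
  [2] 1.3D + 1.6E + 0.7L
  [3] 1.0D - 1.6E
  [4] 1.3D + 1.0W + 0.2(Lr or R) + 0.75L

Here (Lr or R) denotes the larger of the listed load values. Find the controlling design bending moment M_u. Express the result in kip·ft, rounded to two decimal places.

287.70 kip·ft

(Lr or R) → Lr = 57 kip·ft.
[1] 1.4(120) + 0.7(10) + 0.7(104) + 0.7(57) = 168.00 + 7.00 + 72.80 + 39.90 = 287.70
[2] 1.3(120) + 1.6(36) + 0.7(104) = 156.00 + 57.60 + 72.80 = 286.40
[3] 1.0(120) - 1.6(36) = 120.00 - 57.60 = 62.40
[4] 1.3(120) + 1.0(28) + 0.2(57) + 0.75(104) = 156.00 + 28.00 + 11.40 + 78.00 = 273.40
Combination 1 governs: M_u = 287.70 kip·ft.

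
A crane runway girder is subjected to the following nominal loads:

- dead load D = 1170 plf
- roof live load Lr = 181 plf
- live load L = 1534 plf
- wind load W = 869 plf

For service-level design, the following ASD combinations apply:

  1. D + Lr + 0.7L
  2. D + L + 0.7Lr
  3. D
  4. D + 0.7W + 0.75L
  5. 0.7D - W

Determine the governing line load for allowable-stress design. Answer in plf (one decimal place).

2928.8 plf

1. 1.0(1170) + 1.0(181) + 0.7(1534) = 1170.0 + 181.0 + 1073.8 = 2424.8
2. 1.0(1170) + 1.0(1534) + 0.7(181) = 1170.0 + 1534.0 + 126.7 = 2830.7
3. 1.0(1170) = 1170.0
4. 1.0(1170) + 0.7(869) + 0.75(1534) = 1170.0 + 608.3 + 1150.5 = 2928.8
5. 0.7(1170) - 1.0(869) = 819.0 - 869.0 = -50.0
Maximum is from combination 4.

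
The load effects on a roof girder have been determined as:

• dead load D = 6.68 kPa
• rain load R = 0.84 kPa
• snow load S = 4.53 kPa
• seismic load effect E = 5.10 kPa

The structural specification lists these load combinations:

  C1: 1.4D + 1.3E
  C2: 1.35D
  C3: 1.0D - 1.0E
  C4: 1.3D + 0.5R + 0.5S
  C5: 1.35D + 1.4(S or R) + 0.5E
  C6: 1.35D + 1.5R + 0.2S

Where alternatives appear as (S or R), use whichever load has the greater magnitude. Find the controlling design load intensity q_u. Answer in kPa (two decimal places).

17.91 kPa

(S or R) → S = 4.53 kPa.
C1: 1.4(6.68) + 1.3(5.10) = 9.35 + 6.63 = 15.98
C2: 1.35(6.68) = 9.02
C3: 1.0(6.68) - 1.0(5.10) = 6.68 - 5.10 = 1.58
C4: 1.3(6.68) + 0.5(0.84) + 0.5(4.53) = 8.68 + 0.42 + 2.27 = 11.37
C5: 1.35(6.68) + 1.4(4.53) + 0.5(5.10) = 9.02 + 6.34 + 2.55 = 17.91
C6: 1.35(6.68) + 1.5(0.84) + 0.2(4.53) = 11.18
The controlling combination is 5, giving 17.91 kPa.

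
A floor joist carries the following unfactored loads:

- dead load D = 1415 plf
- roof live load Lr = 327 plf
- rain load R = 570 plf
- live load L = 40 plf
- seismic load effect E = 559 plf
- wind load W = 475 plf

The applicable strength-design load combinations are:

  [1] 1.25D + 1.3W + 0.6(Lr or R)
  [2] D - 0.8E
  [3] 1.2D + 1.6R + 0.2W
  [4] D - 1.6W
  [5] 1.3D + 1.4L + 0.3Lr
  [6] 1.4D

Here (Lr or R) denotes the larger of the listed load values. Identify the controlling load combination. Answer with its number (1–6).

Combination 1

(Lr or R) → R = 570 plf.
[1] 1.25(1415) + 1.3(475) + 0.6(570) = 1768.8 + 617.5 + 342.0 = 2728.3
[2] 1.0(1415) - 0.8(559) = 1415.0 - 447.2 = 967.8
[3] 1.2(1415) + 1.6(570) + 0.2(475) = 1698.0 + 912.0 + 95.0 = 2705.0
[4] 1.0(1415) - 1.6(475) = 1415.0 - 760.0 = 655.0
[5] 1.3(1415) + 1.4(40) + 0.3(327) = 1839.5 + 56.0 + 98.1 = 1993.6
[6] 1.4(1415) = 1981.0
The largest value is 2728.3 plf from combination 1.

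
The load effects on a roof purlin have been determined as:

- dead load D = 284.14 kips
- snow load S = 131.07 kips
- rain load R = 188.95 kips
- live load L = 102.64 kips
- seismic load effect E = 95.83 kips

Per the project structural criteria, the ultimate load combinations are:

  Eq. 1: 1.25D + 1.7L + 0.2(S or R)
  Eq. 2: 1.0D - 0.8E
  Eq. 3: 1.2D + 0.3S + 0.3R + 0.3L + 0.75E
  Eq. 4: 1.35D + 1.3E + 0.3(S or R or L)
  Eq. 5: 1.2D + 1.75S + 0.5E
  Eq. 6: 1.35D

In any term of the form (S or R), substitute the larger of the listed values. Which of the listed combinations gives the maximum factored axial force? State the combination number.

(S or R) → R = 188.95 kips; (S or R or L) → R = 188.95 kips.
Eq. 1: 1.25(284.14) + 1.7(102.64) + 0.2(188.95) = 567.45
Eq. 2: 1.0(284.14) - 0.8(95.83) = 207.48
Eq. 3: 1.2(284.14) + 0.3(131.07) + 0.3(188.95) + 0.3(102.64) + 0.75(95.83) = 539.64
Eq. 4: 1.35(284.14) + 1.3(95.83) + 0.3(188.95) = 564.85
Eq. 5: 1.2(284.14) + 1.75(131.07) + 0.5(95.83) = 618.26
Eq. 6: 1.35(284.14) = 383.59
The largest value is 618.26 kips from combination 5.

Combination 5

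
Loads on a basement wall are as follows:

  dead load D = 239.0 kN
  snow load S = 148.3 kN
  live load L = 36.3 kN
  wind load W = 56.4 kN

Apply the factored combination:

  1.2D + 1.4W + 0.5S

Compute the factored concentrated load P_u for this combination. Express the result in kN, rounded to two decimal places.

439.91 kN

1.2(239.0) + 1.4(56.4) + 0.5(148.3) = 439.91
P_u = 439.91 kN.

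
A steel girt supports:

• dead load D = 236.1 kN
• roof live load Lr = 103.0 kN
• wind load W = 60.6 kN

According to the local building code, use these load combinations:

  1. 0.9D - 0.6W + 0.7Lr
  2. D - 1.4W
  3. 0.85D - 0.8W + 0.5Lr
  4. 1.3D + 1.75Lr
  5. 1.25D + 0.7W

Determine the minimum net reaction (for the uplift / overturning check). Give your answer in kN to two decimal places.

151.26 kN

1. 0.9(236.1) - 0.6(60.6) + 0.7(103.0) = 212.49 - 36.36 + 72.10 = 248.23
2. 1.0(236.1) - 1.4(60.6) = 236.10 - 84.84 = 151.26
3. 0.85(236.1) - 0.8(60.6) + 0.5(103.0) = 200.69 - 48.48 + 51.50 = 203.71
4. 1.3(236.1) + 1.75(103.0) = 306.93 + 180.25 = 487.18
5. 1.25(236.1) + 0.7(60.6) = 295.13 + 42.42 = 337.55
Combination 2 gives the minimum: 151.26 kN.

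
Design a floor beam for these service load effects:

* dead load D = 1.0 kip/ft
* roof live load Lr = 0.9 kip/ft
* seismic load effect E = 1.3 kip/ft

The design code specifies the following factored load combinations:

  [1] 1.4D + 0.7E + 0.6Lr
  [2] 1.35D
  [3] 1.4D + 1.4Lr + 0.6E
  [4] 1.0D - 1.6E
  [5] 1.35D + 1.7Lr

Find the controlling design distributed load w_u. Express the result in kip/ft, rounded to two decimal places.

3.44 kip/ft

[1] 1.4(1.0) + 0.7(1.3) + 0.6(0.9) = 1.40 + 0.91 + 0.54 = 2.85
[2] 1.35(1.0) = 1.35
[3] 1.4(1.0) + 1.4(0.9) + 0.6(1.3) = 1.40 + 1.26 + 0.78 = 3.44
[4] 1.0(1.0) - 1.6(1.3) = 1.00 - 2.08 = -1.08
[5] 1.35(1.0) + 1.7(0.9) = 1.35 + 1.53 = 2.88
The controlling combination is 3, giving 3.44 kip/ft.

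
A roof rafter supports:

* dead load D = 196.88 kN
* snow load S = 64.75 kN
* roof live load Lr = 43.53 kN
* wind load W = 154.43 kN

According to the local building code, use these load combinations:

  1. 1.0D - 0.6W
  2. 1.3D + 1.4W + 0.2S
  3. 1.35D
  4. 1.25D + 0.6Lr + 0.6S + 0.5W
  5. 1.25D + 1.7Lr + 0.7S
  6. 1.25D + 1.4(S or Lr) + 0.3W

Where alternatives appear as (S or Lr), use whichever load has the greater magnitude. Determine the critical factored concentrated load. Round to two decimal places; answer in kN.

(S or Lr) → S = 64.75 kN.
1. 1.0(196.88) - 0.6(154.43) = 196.88 - 92.66 = 104.22
2. 1.3(196.88) + 1.4(154.43) + 0.2(64.75) = 485.10
3. 1.35(196.88) = 265.79
4. 1.25(196.88) + 0.6(43.53) + 0.6(64.75) + 0.5(154.43) = 388.28
5. 1.25(196.88) + 1.7(43.53) + 0.7(64.75) = 246.10 + 74.00 + 45.33 = 365.43
6. 1.25(196.88) + 1.4(64.75) + 0.3(154.43) = 246.10 + 90.65 + 46.33 = 383.08
Maximum is from combination 2.

485.10 kN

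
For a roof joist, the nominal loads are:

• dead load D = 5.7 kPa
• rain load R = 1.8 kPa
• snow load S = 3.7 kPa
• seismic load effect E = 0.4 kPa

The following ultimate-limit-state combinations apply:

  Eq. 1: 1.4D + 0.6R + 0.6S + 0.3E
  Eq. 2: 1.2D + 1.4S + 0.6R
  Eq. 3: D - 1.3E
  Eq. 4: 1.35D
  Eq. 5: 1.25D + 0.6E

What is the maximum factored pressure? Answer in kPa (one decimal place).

13.1 kPa

Eq. 1: 1.4(5.7) + 0.6(1.8) + 0.6(3.7) + 0.3(0.4) = 8.0 + 1.1 + 2.2 + 0.1 = 11.4
Eq. 2: 1.2(5.7) + 1.4(3.7) + 0.6(1.8) = 6.8 + 5.2 + 1.1 = 13.1
Eq. 3: 1.0(5.7) - 1.3(0.4) = 5.7 - 0.5 = 5.2
Eq. 4: 1.35(5.7) = 7.7
Eq. 5: 1.25(5.7) + 0.6(0.4) = 7.4
The controlling combination is 2, giving 13.1 kPa.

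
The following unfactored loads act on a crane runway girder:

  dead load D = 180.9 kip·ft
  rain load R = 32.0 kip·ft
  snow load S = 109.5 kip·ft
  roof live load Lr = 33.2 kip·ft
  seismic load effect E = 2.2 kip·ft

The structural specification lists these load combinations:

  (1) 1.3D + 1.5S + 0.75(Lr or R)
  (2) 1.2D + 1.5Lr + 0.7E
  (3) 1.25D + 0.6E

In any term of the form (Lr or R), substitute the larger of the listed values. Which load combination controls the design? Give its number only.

Combination 1

(Lr or R) → Lr = 33.2 kip·ft.
(1) 1.3(180.9) + 1.5(109.5) + 0.75(33.2) = 424.3
(2) 1.2(180.9) + 1.5(33.2) + 0.7(2.2) = 268.4
(3) 1.25(180.9) + 0.6(2.2) = 227.4
The largest value is 424.3 kip·ft from combination 1.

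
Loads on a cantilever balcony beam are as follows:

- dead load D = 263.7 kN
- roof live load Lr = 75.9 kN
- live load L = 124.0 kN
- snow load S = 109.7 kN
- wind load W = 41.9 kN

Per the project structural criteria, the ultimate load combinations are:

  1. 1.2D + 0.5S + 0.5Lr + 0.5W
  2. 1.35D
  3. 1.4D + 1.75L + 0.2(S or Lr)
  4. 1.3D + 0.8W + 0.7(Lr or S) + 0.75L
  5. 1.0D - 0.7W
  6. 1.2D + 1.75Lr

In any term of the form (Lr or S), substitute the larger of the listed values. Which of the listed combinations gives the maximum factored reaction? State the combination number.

(S or Lr) → S = 109.7 kN; (Lr or S) → S = 109.7 kN.
1. 1.2(263.7) + 0.5(109.7) + 0.5(75.9) + 0.5(41.9) = 316.44 + 54.85 + 37.95 + 20.95 = 430.19
2. 1.35(263.7) = 356.00
3. 1.4(263.7) + 1.75(124.0) + 0.2(109.7) = 369.18 + 217.00 + 21.94 = 608.12
4. 1.3(263.7) + 0.8(41.9) + 0.7(109.7) + 0.75(124.0) = 342.81 + 33.52 + 76.79 + 93.00 = 546.12
5. 1.0(263.7) - 0.7(41.9) = 263.70 - 29.33 = 234.37
6. 1.2(263.7) + 1.75(75.9) = 316.44 + 132.83 = 449.27
The largest value is 608.12 kN from combination 3.

Combination 3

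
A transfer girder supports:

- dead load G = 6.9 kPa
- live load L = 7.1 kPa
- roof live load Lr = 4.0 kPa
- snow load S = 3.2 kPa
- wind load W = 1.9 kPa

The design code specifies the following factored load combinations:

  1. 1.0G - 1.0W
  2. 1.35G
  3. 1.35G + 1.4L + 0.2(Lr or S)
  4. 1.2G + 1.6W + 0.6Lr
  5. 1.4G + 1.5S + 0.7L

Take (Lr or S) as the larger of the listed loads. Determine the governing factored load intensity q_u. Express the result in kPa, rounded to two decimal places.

20.06 kPa

(Lr or S) → Lr = 4.0 kPa.
1. 1.0(6.9) - 1.0(1.9) = 6.90 - 1.90 = 5.00
2. 1.35(6.9) = 9.32
3. 1.35(6.9) + 1.4(7.1) + 0.2(4.0) = 9.32 + 9.94 + 0.80 = 20.06
4. 1.2(6.9) + 1.6(1.9) + 0.6(4.0) = 8.28 + 3.04 + 2.40 = 13.72
5. 1.4(6.9) + 1.5(3.2) + 0.7(7.1) = 9.66 + 4.80 + 4.97 = 19.43
Maximum is from combination 3.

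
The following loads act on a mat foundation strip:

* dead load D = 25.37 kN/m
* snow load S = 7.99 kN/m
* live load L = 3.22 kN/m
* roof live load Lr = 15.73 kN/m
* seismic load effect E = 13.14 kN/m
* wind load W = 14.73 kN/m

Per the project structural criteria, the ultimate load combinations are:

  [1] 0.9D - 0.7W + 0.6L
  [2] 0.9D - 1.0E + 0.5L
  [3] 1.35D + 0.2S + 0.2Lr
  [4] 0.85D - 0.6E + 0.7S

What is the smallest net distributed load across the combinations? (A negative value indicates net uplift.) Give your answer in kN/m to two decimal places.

[1] 0.9(25.37) - 0.7(14.73) + 0.6(3.22) = 22.83 - 10.31 + 1.93 = 14.45
[2] 0.9(25.37) - 1.0(13.14) + 0.5(3.22) = 22.83 - 13.14 + 1.61 = 11.30
[3] 1.35(25.37) + 0.2(7.99) + 0.2(15.73) = 38.99
[4] 0.85(25.37) - 0.6(13.14) + 0.7(7.99) = 21.56 - 7.88 + 5.59 = 19.27
Combination 2 gives the minimum: 11.30 kN/m.

11.30 kN/m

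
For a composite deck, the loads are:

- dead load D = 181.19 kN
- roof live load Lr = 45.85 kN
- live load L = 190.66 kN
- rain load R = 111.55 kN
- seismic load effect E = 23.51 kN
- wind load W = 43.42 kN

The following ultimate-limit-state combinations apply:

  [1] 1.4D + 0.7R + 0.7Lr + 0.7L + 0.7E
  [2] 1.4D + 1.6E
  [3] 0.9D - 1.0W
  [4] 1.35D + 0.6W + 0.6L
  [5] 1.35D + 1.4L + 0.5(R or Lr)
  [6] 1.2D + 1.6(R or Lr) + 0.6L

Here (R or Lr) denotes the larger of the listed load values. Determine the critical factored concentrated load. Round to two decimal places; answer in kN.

(R or Lr) → R = 111.55 kN.
[1] 1.4(181.19) + 0.7(111.55) + 0.7(45.85) + 0.7(190.66) + 0.7(23.51) = 513.77
[2] 1.4(181.19) + 1.6(23.51) = 291.28
[3] 0.9(181.19) - 1.0(43.42) = 163.07 - 43.42 = 119.65
[4] 1.35(181.19) + 0.6(43.42) + 0.6(190.66) = 385.05
[5] 1.35(181.19) + 1.4(190.66) + 0.5(111.55) = 244.61 + 266.92 + 55.78 = 567.31
[6] 1.2(181.19) + 1.6(111.55) + 0.6(190.66) = 510.30
Combination 5 governs: P_u = 567.31 kN.

567.31 kN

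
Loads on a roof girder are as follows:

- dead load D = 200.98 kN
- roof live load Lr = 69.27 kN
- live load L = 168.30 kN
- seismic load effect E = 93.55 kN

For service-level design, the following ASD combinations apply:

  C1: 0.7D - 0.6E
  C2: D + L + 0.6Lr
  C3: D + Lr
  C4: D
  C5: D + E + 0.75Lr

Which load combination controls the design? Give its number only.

Combination 2

C1: 0.7(200.98) - 0.6(93.55) = 140.69 - 56.13 = 84.56
C2: 1.0(200.98) + 1.0(168.30) + 0.6(69.27) = 200.98 + 168.30 + 41.56 = 410.84
C3: 1.0(200.98) + 1.0(69.27) = 200.98 + 69.27 = 270.25
C4: 1.0(200.98) = 200.98
C5: 1.0(200.98) + 1.0(93.55) + 0.75(69.27) = 200.98 + 93.55 + 51.95 = 346.48
The largest value is 410.84 kN from combination 2.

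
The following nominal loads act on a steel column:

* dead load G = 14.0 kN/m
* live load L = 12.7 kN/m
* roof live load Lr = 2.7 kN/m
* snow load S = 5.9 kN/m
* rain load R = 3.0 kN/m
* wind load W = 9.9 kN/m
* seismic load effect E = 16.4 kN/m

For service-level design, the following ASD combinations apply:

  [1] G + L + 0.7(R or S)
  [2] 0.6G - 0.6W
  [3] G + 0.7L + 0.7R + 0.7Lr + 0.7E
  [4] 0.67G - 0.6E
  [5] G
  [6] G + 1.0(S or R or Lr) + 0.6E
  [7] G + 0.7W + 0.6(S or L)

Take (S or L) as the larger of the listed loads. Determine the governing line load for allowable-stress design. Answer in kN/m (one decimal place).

38.4 kN/m

(R or S) → S = 5.9 kN/m; (S or R or Lr) → S = 5.9 kN/m; (S or L) → L = 12.7 kN/m.
[1] 1.0(14.0) + 1.0(12.7) + 0.7(5.9) = 14.0 + 12.7 + 4.1 = 30.8
[2] 0.6(14.0) - 0.6(9.9) = 8.4 - 5.9 = 2.5
[3] 1.0(14.0) + 0.7(12.7) + 0.7(3.0) + 0.7(2.7) + 0.7(16.4) = 14.0 + 8.9 + 2.1 + 1.9 + 11.5 = 38.4
[4] 0.67(14.0) - 0.6(16.4) = -0.5
[5] 1.0(14.0) = 14.0
[6] 1.0(14.0) + 1.0(5.9) + 0.6(16.4) = 14.0 + 5.9 + 9.8 = 29.7
[7] 1.0(14.0) + 0.7(9.9) + 0.6(12.7) = 28.6
Combination 3 governs: w = 38.4 kN/m.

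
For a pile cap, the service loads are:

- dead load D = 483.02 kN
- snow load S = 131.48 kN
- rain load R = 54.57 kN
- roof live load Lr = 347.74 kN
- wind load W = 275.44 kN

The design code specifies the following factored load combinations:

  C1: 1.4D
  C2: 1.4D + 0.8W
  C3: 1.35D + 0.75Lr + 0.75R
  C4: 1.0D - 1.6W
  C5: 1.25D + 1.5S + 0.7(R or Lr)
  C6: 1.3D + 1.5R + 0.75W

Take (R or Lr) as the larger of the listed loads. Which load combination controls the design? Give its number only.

Combination 5

(R or Lr) → Lr = 347.74 kN.
C1: 1.4(483.02) = 676.23
C2: 1.4(483.02) + 0.8(275.44) = 896.58
C3: 1.35(483.02) + 0.75(347.74) + 0.75(54.57) = 953.81
C4: 1.0(483.02) - 1.6(275.44) = 42.32
C5: 1.25(483.02) + 1.5(131.48) + 0.7(347.74) = 1044.41
C6: 1.3(483.02) + 1.5(54.57) + 0.75(275.44) = 916.36
The largest value is 1044.41 kN from combination 5.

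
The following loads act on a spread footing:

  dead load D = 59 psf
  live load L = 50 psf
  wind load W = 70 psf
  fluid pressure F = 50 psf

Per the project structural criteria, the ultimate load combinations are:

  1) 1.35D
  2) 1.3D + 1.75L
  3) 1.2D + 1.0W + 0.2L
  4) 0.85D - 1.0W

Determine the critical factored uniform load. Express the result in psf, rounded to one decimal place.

1) 1.35(59) = 79.7
2) 1.3(59) + 1.75(50) = 76.7 + 87.5 = 164.2
3) 1.2(59) + 1.0(70) + 0.2(50) = 70.8 + 70.0 + 10.0 = 150.8
4) 0.85(59) - 1.0(70) = -19.9
Combination 2 governs: q_u = 164.2 psf.

164.2 psf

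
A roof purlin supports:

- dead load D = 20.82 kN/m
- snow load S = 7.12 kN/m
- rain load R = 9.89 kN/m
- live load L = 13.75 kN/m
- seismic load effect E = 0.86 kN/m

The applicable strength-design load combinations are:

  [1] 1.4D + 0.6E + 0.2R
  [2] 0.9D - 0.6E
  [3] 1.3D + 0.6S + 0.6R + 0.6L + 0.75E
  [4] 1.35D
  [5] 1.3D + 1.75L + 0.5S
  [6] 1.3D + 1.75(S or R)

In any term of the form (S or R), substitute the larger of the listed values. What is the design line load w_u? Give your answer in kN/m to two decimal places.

(S or R) → R = 9.89 kN/m.
[1] 1.4(20.82) + 0.6(0.86) + 0.2(9.89) = 31.64
[2] 0.9(20.82) - 0.6(0.86) = 18.74 - 0.52 = 18.22
[3] 1.3(20.82) + 0.6(7.12) + 0.6(9.89) + 0.6(13.75) + 0.75(0.86) = 27.07 + 4.27 + 5.93 + 8.25 + 0.65 = 46.17
[4] 1.35(20.82) = 28.11
[5] 1.3(20.82) + 1.75(13.75) + 0.5(7.12) = 27.07 + 24.06 + 3.56 = 54.69
[6] 1.3(20.82) + 1.75(9.89) = 44.37
The controlling combination is 5, giving 54.69 kN/m.

54.69 kN/m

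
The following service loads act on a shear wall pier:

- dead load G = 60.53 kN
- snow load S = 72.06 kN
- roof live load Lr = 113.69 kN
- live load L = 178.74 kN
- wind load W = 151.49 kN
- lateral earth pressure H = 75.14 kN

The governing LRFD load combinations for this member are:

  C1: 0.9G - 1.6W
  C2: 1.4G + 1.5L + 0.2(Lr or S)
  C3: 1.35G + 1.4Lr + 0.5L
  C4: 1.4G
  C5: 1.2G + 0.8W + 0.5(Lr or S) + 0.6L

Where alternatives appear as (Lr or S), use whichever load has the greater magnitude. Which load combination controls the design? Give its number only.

Combination 2

(Lr or S) → Lr = 113.69 kN.
C1: 0.9(60.53) - 1.6(151.49) = -187.91
C2: 1.4(60.53) + 1.5(178.74) + 0.2(113.69) = 375.59
C3: 1.35(60.53) + 1.4(113.69) + 0.5(178.74) = 330.25
C4: 1.4(60.53) = 84.74
C5: 1.2(60.53) + 0.8(151.49) + 0.5(113.69) + 0.6(178.74) = 357.92
The largest value is 375.59 kN from combination 2.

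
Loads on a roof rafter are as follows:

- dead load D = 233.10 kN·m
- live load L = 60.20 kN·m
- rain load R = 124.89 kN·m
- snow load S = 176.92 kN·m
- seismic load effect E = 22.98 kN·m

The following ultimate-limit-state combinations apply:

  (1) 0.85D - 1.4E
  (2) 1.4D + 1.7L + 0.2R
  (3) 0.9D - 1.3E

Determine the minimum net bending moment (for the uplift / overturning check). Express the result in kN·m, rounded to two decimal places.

(1) 0.85(233.10) - 1.4(22.98) = 165.96
(2) 1.4(233.10) + 1.7(60.20) + 0.2(124.89) = 326.34 + 102.34 + 24.98 = 453.66
(3) 0.9(233.10) - 1.3(22.98) = 209.79 - 29.87 = 179.92
Combination 1 gives the minimum: 165.96 kN·m.

165.96 kN·m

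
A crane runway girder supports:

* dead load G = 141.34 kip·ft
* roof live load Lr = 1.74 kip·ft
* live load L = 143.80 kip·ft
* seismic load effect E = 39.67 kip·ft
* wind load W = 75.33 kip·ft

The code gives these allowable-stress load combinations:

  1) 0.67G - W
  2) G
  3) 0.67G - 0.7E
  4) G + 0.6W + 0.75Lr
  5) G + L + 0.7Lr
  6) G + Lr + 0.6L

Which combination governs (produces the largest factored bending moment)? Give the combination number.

Combination 5

1) 0.67(141.34) - 1.0(75.33) = 94.70 - 75.33 = 19.37
2) 1.0(141.34) = 141.34
3) 0.67(141.34) - 0.7(39.67) = 94.70 - 27.77 = 66.93
4) 1.0(141.34) + 0.6(75.33) + 0.75(1.74) = 187.84
5) 1.0(141.34) + 1.0(143.80) + 0.7(1.74) = 141.34 + 143.80 + 1.22 = 286.36
6) 1.0(141.34) + 1.0(1.74) + 0.6(143.80) = 141.34 + 1.74 + 86.28 = 229.36
The largest value is 286.36 kip·ft from combination 5.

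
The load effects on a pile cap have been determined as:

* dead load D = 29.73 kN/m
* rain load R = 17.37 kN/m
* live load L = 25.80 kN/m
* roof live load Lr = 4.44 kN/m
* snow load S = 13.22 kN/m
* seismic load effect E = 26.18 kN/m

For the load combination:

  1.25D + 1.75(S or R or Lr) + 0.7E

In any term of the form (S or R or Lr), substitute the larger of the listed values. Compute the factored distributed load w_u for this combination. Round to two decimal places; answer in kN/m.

85.89 kN/m

(S or R or Lr) → R = 17.37 kN/m.
1.25(29.73) + 1.75(17.37) + 0.7(26.18) = 85.89
w_u = 85.89 kN/m.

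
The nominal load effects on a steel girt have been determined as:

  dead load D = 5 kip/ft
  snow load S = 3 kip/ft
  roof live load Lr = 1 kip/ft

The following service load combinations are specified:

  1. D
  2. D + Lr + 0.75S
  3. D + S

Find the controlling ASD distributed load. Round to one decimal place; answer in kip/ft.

1. 1.0(5) = 5.0
2. 1.0(5) + 1.0(1) + 0.75(3) = 8.3
3. 1.0(5) + 1.0(3) = 8.0
The controlling combination is 2, giving 8.3 kip/ft.

8.3 kip/ft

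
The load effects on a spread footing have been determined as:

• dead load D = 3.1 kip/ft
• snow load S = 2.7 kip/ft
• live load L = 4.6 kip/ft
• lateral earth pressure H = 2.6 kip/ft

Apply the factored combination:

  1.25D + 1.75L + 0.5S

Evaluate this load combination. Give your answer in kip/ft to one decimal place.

1.25(3.1) + 1.75(4.6) + 0.5(2.7) = 13.3
w_u = 13.3 kip/ft.

13.3 kip/ft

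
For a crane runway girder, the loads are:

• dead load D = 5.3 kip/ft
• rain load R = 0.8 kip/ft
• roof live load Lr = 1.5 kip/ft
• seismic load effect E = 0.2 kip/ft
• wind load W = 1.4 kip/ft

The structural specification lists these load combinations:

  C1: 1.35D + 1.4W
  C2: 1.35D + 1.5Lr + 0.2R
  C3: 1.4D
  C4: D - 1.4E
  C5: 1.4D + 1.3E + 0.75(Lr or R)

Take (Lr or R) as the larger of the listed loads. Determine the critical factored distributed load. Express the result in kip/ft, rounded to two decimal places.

9.57 kip/ft

(Lr or R) → Lr = 1.5 kip/ft.
C1: 1.35(5.3) + 1.4(1.4) = 9.12
C2: 1.35(5.3) + 1.5(1.5) + 0.2(0.8) = 9.57
C3: 1.4(5.3) = 7.42
C4: 1.0(5.3) - 1.4(0.2) = 5.02
C5: 1.4(5.3) + 1.3(0.2) + 0.75(1.5) = 8.81
Maximum is from combination 2.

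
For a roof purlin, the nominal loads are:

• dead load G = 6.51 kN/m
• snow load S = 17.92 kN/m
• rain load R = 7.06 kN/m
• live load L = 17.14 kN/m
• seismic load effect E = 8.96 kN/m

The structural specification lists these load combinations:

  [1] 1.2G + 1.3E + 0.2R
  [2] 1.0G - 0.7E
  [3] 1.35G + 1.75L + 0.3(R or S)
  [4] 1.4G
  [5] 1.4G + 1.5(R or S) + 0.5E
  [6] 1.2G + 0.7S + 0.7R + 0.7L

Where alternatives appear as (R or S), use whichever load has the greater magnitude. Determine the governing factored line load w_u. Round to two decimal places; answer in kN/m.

(R or S) → S = 17.92 kN/m.
[1] 1.2(6.51) + 1.3(8.96) + 0.2(7.06) = 7.81 + 11.65 + 1.41 = 20.87
[2] 1.0(6.51) - 0.7(8.96) = 6.51 - 6.27 = 0.24
[3] 1.35(6.51) + 1.75(17.14) + 0.3(17.92) = 44.16
[4] 1.4(6.51) = 9.11
[5] 1.4(6.51) + 1.5(17.92) + 0.5(8.96) = 9.11 + 26.88 + 4.48 = 40.47
[6] 1.2(6.51) + 0.7(17.92) + 0.7(7.06) + 0.7(17.14) = 37.30
Maximum is from combination 3.

44.16 kN/m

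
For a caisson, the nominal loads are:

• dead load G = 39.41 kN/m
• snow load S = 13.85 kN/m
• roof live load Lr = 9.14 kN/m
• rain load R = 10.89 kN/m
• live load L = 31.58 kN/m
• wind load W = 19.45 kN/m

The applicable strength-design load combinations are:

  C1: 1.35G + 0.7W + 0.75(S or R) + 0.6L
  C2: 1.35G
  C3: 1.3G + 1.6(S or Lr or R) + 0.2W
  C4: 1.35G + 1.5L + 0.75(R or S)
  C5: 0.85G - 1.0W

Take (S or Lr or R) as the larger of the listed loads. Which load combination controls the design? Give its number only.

Combination 4

(S or R) → S = 13.85 kN/m; (S or Lr or R) → S = 13.85 kN/m; (R or S) → S = 13.85 kN/m.
C1: 1.35(39.41) + 0.7(19.45) + 0.75(13.85) + 0.6(31.58) = 96.15
C2: 1.35(39.41) = 53.20
C3: 1.3(39.41) + 1.6(13.85) + 0.2(19.45) = 51.23 + 22.16 + 3.89 = 77.28
C4: 1.35(39.41) + 1.5(31.58) + 0.75(13.85) = 53.20 + 47.37 + 10.39 = 110.96
C5: 0.85(39.41) - 1.0(19.45) = 33.50 - 19.45 = 14.05
The largest value is 110.96 kN/m from combination 4.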